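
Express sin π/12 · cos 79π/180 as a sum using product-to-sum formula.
sin π/12 cos 79π/180 = (1/2)[sin(π/12+79π/180) + sin(π/12-79π/180)]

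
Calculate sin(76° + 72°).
sin(76° + 72°) = sin 76° cos 72° + cos 76° sin 72° = 0.5299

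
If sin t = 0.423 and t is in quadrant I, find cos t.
cos t = 0.9061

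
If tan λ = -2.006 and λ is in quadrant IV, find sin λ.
sin λ = -0.895 (using tan²λ + 1 = sec²λ)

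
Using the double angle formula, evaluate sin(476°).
sin(476°) = 2 sin 238° cos 238° = 0.8988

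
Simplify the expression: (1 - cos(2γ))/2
(1 - cos(2γ))/2 = sin²γ (using Power reduction)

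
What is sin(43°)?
sin(43°) = 0.682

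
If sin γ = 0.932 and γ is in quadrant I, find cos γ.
cos γ = 0.3625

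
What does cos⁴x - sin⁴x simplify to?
cos⁴x - sin⁴x = cos(2x) (using Factoring + double angle)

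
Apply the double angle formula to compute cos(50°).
cos(50°) = cos²25° - sin²25° = 0.6428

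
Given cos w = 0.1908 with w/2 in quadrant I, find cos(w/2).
cos(w/2) = ±√((1 + cos w)/2); positive since w/2 ∈ QI, so cos(w/2) = 0.7716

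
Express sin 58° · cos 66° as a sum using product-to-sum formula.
sin 58° cos 66° = (1/2)[sin(58°+66°) + sin(58°-66°)]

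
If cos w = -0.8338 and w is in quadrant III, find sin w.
sin w = -0.5521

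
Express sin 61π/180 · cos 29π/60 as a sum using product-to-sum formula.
sin 61π/180 cos 29π/60 = (1/2)[sin(61π/180+29π/60) + sin(61π/180-29π/60)]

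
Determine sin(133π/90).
sin(133π/90) = -0.9976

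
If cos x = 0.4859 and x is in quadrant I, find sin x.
sin x = 0.874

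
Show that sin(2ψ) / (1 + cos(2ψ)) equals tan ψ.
LHS = 2 sin ψ cos ψ / (2cos²ψ) = sin ψ/cos ψ = tan ψ = RHS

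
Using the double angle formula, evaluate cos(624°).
cos(624°) = 2cos²312° - 1 = -0.1045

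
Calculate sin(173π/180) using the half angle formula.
sin(173π/180) = √((1 - cos 173π/90)/2) = 0.1219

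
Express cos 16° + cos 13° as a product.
cos 16° + cos 13° = 2 cos(14.5°) cos(1.5°)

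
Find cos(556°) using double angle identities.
cos(556°) = cos²278° - sin²278° = -0.9613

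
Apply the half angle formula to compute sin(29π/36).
sin(29π/36) = √((1 - cos 29π/18)/2) = 0.5736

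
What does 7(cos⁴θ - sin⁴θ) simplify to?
7(cos⁴θ - sin⁴θ) = 7(cos(2θ)) (using Factoring + double angle)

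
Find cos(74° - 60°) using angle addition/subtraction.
cos(74° - 60°) = cos 74° cos 60° + sin 74° sin 60° = 0.9703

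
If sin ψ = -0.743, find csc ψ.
csc ψ = 1/sin ψ = -1.346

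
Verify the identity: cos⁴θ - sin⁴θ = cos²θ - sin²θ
LHS = (cos²θ - sin²θ)(cos²θ + sin²θ) = (cos²θ - sin²θ) · 1 = cos²θ - sin²θ = RHS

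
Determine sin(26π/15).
sin(26π/15) = -0.7431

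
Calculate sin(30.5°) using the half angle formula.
sin(30.5°) = √((1 - cos 61°)/2) = 0.5075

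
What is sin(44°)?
sin(44°) = 0.6947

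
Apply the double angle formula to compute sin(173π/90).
sin(173π/90) = 2 sin 173π/180 cos 173π/180 = -0.2419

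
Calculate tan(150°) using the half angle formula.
tan(150°) = sin 300° / (1 + cos 300°) = -√3/3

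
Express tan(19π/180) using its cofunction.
tan(19π/180) = cot(π/2 - 19π/180) = cot(71π/180)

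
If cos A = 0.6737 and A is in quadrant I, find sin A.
sin A = 0.739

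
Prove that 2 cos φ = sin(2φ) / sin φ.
RHS = 2 sin φ cos φ / sin φ = 2 cos φ = LHS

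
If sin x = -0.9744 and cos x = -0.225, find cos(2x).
cos(2x) = cos²x - sin²x = -0.8988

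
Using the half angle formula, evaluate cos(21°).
cos(21°) = √((1 + cos 42°)/2) = 0.9336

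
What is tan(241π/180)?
tan(241π/180) = 1.804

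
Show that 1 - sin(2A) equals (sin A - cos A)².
RHS = sin²A - 2 sin A cos A + cos²A = (sin²A + cos²A) - 2 sin A cos A = 1 - sin(2A) = LHS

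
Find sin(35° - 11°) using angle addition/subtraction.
sin(35° - 11°) = sin 35° cos 11° - cos 35° sin 11° = 0.4067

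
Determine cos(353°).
cos(353°) = 0.9925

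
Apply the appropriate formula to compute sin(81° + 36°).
sin(81° + 36°) = sin 81° cos 36° + cos 81° sin 36° = 0.891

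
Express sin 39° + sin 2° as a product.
sin 39° + sin 2° = 2 sin(20.5°) cos(18.5°)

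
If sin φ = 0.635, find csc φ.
csc φ = 1/sin φ = 1.575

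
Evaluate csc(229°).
csc(229°) = -1.325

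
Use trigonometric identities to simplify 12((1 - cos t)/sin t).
12((1 - cos t)/sin t) = 12(tan(t/2)) (using Half angle)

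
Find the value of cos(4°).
cos(4°) = 0.9976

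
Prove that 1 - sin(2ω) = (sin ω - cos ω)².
RHS = sin²ω - 2 sin ω cos ω + cos²ω = (sin²ω + cos²ω) - 2 sin ω cos ω = 1 - sin(2ω) = LHS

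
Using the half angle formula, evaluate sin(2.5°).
sin(2.5°) = √((1 - cos 5°)/2) = 0.04362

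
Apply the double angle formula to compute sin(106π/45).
sin(106π/45) = 2 sin 53π/45 cos 53π/45 = 0.8988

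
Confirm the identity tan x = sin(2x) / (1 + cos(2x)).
RHS = 2 sin x cos x / (2cos²x) = sin x/cos x = tan x = LHS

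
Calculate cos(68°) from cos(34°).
cos(68°) = cos²34° - sin²34° = 0.3746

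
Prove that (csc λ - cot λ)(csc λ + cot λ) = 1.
LHS = csc²λ - cot²λ = (1 + cot²λ) - cot²λ = 1 = RHS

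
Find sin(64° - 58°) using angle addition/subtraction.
sin(64° - 58°) = sin 64° cos 58° - cos 64° sin 58° = 0.1045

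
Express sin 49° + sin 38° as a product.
sin 49° + sin 38° = 2 sin(43.5°) cos(5.5°)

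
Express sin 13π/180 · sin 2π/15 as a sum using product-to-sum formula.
sin 13π/180 sin 2π/15 = (1/2)[cos(13π/180-2π/15) - cos(13π/180+2π/15)]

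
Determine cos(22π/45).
cos(22π/45) = 0.0349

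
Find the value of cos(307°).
cos(307°) = 0.6018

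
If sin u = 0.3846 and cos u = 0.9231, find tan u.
tan u = sin u / cos u = 0.4166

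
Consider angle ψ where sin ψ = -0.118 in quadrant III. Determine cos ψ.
cos ψ = ±√(1 - sin²ψ) = -0.993 (negative in QIII)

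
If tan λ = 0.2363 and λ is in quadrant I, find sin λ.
sin λ = 0.23 (using tan²λ + 1 = sec²λ)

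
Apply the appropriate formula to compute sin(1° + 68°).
sin(1° + 68°) = sin 1° cos 68° + cos 1° sin 68° = 0.9336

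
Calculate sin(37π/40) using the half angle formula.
sin(37π/40) = √((1 - cos 37π/20)/2) = 0.2334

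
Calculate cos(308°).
cos(308°) = 0.6157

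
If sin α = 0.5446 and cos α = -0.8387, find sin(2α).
sin(2α) = 2 sin α cos α = -0.9135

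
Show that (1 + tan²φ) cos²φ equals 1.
LHS = sec²φ · cos²φ = (1/cos²φ) · cos²φ = 1 = RHS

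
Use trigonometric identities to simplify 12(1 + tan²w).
12(1 + tan²w) = 12(sec²w) (using Pythagorean identity)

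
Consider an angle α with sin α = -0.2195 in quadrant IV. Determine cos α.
cos α = √(1 - sin²α) = 0.9756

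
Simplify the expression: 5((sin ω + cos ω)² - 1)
5((sin ω + cos ω)² - 1) = 5(sin(2ω)) (using Pythagorean + double angle)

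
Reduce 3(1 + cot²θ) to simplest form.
3(1 + cot²θ) = 3(csc²θ) (using Pythagorean identity)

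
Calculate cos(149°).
cos(149°) = -0.8572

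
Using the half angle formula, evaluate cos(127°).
cos(127°) = -√((1 + cos 254°)/2) = -0.6018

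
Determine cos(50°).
cos(50°) = 0.6428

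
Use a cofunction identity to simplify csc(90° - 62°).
csc(90° - 62°) = sec(62°)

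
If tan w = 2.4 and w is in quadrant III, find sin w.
sin w = -0.9231 (using tan²w + 1 = sec²w)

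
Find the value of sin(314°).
sin(314°) = -0.7193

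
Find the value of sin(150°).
sin(150°) = 1/2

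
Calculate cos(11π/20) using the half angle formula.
cos(11π/20) = -√((1 + cos 11π/10)/2) = -0.1564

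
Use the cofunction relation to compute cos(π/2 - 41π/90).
cos(π/2 - 41π/90) = sin(41π/90) = 0.9903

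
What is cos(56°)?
cos(56°) = 0.5592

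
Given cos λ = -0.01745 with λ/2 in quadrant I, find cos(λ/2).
cos(λ/2) = ±√((1 + cos λ)/2); positive since λ/2 ∈ QI, so cos(λ/2) = 0.7009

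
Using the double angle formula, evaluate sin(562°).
sin(562°) = 2 sin 281° cos 281° = -0.3746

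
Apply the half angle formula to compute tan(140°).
tan(140°) = sin 280° / (1 + cos 280°) = -0.8391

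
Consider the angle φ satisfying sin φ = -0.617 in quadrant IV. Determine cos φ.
cos φ = √(1 - sin²φ) = 0.787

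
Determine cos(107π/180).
cos(107π/180) = -0.2924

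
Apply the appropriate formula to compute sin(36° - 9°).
sin(36° - 9°) = sin 36° cos 9° - cos 36° sin 9° = 0.454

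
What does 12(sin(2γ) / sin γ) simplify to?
12(sin(2γ) / sin γ) = 12(2 cos γ) (using Double angle)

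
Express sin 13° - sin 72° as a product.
sin 13° - sin 72° = 2 cos(42.5°) sin(-29.5°)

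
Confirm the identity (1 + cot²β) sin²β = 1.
LHS = csc²β · sin²β = (1/sin²β) · sin²β = 1 = RHS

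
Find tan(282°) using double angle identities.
tan(282°) = 2 tan 141° / (1 - tan²141°) = -4.705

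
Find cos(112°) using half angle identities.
cos(112°) = -√((1 + cos 224°)/2) = -0.3746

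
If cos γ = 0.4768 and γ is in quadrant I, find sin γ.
sin γ = 0.879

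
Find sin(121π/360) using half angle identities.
sin(121π/360) = √((1 - cos 121π/180)/2) = 0.8704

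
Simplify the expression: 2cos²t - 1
2cos²t - 1 = cos(2t) (using Double angle)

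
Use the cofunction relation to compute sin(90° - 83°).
sin(90° - 83°) = cos(83°) = 0.1219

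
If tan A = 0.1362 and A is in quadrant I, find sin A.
sin A = 0.135 (using tan²A + 1 = sec²A)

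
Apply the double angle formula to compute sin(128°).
sin(128°) = 2 sin 64° cos 64° = 0.788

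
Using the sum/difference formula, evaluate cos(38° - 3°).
cos(38° - 3°) = cos 38° cos 3° + sin 38° sin 3° = 0.8192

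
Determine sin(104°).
sin(104°) = 0.9703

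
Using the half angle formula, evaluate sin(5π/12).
sin(5π/12) = √((1 - cos 5π/6)/2) = (√6+√2)/4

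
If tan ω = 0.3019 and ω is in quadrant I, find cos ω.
cos ω = 0.9573 (using tan²ω + 1 = sec²ω)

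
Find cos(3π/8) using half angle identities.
cos(3π/8) = √((1 + cos 3π/4)/2) = √(2-√2)/2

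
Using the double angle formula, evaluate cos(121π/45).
cos(121π/45) = 1 - 2sin²121π/90 = -0.5592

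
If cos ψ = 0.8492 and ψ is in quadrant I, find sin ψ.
sin ψ = 0.5281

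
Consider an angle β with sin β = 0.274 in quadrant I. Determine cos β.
cos β = √(1 - sin²β) = 0.9617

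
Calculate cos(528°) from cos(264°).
cos(528°) = cos²264° - sin²264° = -0.9781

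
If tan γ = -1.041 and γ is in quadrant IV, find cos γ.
cos γ = 0.6928 (using tan²γ + 1 = sec²γ)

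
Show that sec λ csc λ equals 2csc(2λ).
RHS = 2/sin(2λ) = 2/(2 sin λ cos λ) = 1/(sin λ cos λ) = (1/cos λ)(1/sin λ) = sec λ csc λ = LHS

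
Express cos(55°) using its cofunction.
cos(55°) = sin(90° - 55°) = sin(35°)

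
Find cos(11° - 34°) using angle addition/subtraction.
cos(11° - 34°) = cos 11° cos 34° + sin 11° sin 34° = 0.9205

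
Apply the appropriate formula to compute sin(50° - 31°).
sin(50° - 31°) = sin 50° cos 31° - cos 50° sin 31° = 0.3256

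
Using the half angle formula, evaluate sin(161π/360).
sin(161π/360) = √((1 - cos 161π/180)/2) = 0.9863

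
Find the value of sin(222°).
sin(222°) = -0.6691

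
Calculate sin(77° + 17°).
sin(77° + 17°) = sin 77° cos 17° + cos 77° sin 17° = 0.9976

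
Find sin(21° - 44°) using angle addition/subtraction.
sin(21° - 44°) = sin 21° cos 44° - cos 21° sin 44° = -0.3907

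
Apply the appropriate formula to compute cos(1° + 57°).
cos(1° + 57°) = cos 1° cos 57° - sin 1° sin 57° = 0.5299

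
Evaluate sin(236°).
sin(236°) = -0.829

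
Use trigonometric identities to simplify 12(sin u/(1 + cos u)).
12(sin u/(1 + cos u)) = 12(tan(u/2)) (using Half angle)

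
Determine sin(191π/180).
sin(191π/180) = -0.1908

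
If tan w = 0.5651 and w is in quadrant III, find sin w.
sin w = -0.492 (using tan²w + 1 = sec²w)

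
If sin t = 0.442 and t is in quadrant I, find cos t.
cos t = 0.897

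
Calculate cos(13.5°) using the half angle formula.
cos(13.5°) = √((1 + cos 27°)/2) = 0.9724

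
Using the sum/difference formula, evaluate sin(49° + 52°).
sin(49° + 52°) = sin 49° cos 52° + cos 49° sin 52° = 0.9816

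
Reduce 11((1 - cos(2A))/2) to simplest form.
11((1 - cos(2A))/2) = 11(sin²A) (using Power reduction)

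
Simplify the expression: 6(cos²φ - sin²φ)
6(cos²φ - sin²φ) = 6(cos(2φ)) (using Double angle)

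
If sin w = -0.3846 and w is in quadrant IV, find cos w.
cos w = 0.9231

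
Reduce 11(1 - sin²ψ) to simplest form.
11(1 - sin²ψ) = 11(cos²ψ) (using Pythagorean identity)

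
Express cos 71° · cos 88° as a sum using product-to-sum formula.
cos 71° cos 88° = (1/2)[cos(71°-88°) + cos(71°+88°)]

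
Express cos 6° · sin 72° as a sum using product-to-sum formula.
cos 6° sin 72° = (1/2)[sin(6°+72°) - sin(6°-72°)]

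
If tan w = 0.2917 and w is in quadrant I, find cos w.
cos w = 0.96 (using tan²w + 1 = sec²w)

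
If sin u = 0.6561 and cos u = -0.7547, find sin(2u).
sin(2u) = 2 sin u cos u = -0.9903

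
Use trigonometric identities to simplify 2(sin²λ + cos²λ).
2(sin²λ + cos²λ) = 2 (using Pythagorean identity)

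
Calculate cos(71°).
cos(71°) = 0.3256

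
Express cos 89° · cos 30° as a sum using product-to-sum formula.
cos 89° cos 30° = (1/2)[cos(89°-30°) + cos(89°+30°)]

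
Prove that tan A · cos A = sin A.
LHS = (sin A/cos A) · cos A = sin A = RHS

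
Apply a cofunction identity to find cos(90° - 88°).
cos(90° - 88°) = sin(88°) = 0.9994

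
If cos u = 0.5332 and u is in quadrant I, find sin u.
sin u = 0.846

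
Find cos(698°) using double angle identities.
cos(698°) = cos²349° - sin²349° = 0.9272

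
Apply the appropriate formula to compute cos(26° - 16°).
cos(26° - 16°) = cos 26° cos 16° + sin 26° sin 16° = 0.9848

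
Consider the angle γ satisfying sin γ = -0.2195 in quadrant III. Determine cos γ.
cos γ = ±√(1 - sin²γ) = -0.9756 (negative in QIII)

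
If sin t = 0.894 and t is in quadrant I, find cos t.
cos t = 0.4481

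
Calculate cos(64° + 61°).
cos(64° + 61°) = cos 64° cos 61° - sin 64° sin 61° = -0.5736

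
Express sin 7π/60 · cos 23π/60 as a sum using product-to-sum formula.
sin 7π/60 cos 23π/60 = (1/2)[sin(7π/60+23π/60) + sin(7π/60-23π/60)]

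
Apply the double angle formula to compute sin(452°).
sin(452°) = 2 sin 226° cos 226° = 0.9994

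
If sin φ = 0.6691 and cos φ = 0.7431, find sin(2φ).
sin(2φ) = 2 sin φ cos φ = 0.9944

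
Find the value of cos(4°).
cos(4°) = 0.9976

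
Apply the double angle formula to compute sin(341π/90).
sin(341π/90) = 2 sin 341π/180 cos 341π/180 = -0.6157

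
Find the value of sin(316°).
sin(316°) = -0.6947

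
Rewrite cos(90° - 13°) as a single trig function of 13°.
cos(90° - 13°) = sin(13°)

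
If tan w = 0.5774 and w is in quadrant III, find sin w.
sin w = -0.5 (using tan²w + 1 = sec²w)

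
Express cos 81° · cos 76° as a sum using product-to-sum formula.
cos 81° cos 76° = (1/2)[cos(81°-76°) + cos(81°+76°)]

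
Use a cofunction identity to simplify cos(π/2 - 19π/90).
cos(π/2 - 19π/90) = sin(19π/90)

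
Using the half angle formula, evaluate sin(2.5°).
sin(2.5°) = √((1 - cos 5°)/2) = 0.04362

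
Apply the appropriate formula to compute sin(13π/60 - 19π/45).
sin(13π/60 - 19π/45) = sin 13π/60 cos 19π/45 - cos 13π/60 sin 19π/45 = -0.6018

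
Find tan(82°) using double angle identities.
tan(82°) = 2 tan 41° / (1 - tan²41°) = 7.115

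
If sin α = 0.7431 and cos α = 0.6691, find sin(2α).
sin(2α) = 2 sin α cos α = 0.9944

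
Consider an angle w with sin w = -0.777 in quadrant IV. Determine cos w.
cos w = √(1 - sin²w) = 0.6295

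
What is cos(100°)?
cos(100°) = -0.1736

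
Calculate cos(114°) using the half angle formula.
cos(114°) = -√((1 + cos 228°)/2) = -0.4067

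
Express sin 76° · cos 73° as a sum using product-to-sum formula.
sin 76° cos 73° = (1/2)[sin(76°+73°) + sin(76°-73°)]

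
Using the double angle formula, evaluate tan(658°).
tan(658°) = 2 tan 329° / (1 - tan²329°) = -1.881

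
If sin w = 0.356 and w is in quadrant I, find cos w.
cos w = 0.9345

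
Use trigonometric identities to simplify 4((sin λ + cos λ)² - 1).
4((sin λ + cos λ)² - 1) = 4(sin(2λ)) (using Pythagorean + double angle)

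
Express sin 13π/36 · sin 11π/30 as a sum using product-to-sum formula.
sin 13π/36 sin 11π/30 = (1/2)[cos(13π/36-11π/30) - cos(13π/36+11π/30)]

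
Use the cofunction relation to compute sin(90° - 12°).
sin(90° - 12°) = cos(12°) = 0.9781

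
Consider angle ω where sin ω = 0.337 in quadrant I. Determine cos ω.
cos ω = √(1 - sin²ω) = 0.9415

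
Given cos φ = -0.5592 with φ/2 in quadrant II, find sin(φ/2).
sin(φ/2) = ±√((1 - cos φ)/2); positive since φ/2 ∈ QII, so sin(φ/2) = 0.8829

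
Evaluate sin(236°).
sin(236°) = -0.829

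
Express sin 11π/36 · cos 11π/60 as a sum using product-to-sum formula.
sin 11π/36 cos 11π/60 = (1/2)[sin(11π/36+11π/60) + sin(11π/36-11π/60)]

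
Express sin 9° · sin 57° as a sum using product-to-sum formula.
sin 9° sin 57° = (1/2)[cos(9°-57°) - cos(9°+57°)]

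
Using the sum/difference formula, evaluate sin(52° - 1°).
sin(52° - 1°) = sin 52° cos 1° - cos 52° sin 1° = 0.7771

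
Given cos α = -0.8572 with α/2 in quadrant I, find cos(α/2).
cos(α/2) = ±√((1 + cos α)/2); positive since α/2 ∈ QI, so cos(α/2) = 0.2672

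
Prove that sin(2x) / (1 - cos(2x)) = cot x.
LHS = 2 sin x cos x / (2sin²x) = cos x/sin x = cot x = RHS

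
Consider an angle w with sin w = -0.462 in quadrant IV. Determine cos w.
cos w = √(1 - sin²w) = 0.8869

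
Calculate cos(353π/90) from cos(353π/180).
cos(353π/90) = cos²353π/180 - sin²353π/180 = 0.9703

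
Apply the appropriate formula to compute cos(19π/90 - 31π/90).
cos(19π/90 - 31π/90) = cos 19π/90 cos 31π/90 + sin 19π/90 sin 31π/90 = 0.9135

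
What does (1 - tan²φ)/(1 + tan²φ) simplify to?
(1 - tan²φ)/(1 + tan²φ) = cos(2φ) (using Double angle)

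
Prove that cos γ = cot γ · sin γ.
RHS = (cos γ/sin γ) · sin γ = cos γ = LHS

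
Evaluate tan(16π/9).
tan(16π/9) = -0.8391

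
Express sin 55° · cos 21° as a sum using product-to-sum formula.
sin 55° cos 21° = (1/2)[sin(55°+21°) + sin(55°-21°)]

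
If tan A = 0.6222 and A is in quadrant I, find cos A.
cos A = 0.8491 (using tan²A + 1 = sec²A)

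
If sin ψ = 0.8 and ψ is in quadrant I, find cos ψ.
cos ψ = 0.6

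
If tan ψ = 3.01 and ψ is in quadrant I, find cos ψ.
cos ψ = 0.3153 (using tan²ψ + 1 = sec²ψ)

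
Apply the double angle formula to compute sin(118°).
sin(118°) = 2 sin 59° cos 59° = 0.8829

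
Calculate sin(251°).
sin(251°) = -0.9455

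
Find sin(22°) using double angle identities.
sin(22°) = 2 sin 11° cos 11° = 0.3746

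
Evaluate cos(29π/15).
cos(29π/15) = 0.9781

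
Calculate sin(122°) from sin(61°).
sin(122°) = 2 sin 61° cos 61° = 0.848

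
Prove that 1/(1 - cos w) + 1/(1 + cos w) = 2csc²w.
LHS = [(1 + cos w) + (1 - cos w)] / [(1 - cos w)(1 + cos w)] = 2/(1 - cos²w) = 2/sin²w = 2csc²w = RHS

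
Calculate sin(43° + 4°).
sin(43° + 4°) = sin 43° cos 4° + cos 43° sin 4° = 0.7314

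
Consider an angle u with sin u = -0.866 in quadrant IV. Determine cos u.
cos u = √(1 - sin²u) = 0.5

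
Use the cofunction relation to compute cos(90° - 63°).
cos(90° - 63°) = sin(63°) = 0.891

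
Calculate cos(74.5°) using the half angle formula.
cos(74.5°) = √((1 + cos 149°)/2) = 0.2672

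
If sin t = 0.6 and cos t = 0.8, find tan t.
tan t = sin t / cos t = 0.75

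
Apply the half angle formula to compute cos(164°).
cos(164°) = -√((1 + cos 328°)/2) = -0.9613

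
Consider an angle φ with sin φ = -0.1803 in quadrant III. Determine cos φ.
cos φ = ±√(1 - sin²φ) = -0.9836 (negative in QIII)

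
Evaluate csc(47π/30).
csc(47π/30) = -1.022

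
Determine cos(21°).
cos(21°) = 0.9336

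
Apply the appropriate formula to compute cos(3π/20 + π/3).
cos(3π/20 + π/3) = cos 3π/20 cos π/3 - sin 3π/20 sin π/3 = 0.05234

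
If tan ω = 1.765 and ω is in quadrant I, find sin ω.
sin ω = 0.8701 (using tan²ω + 1 = sec²ω)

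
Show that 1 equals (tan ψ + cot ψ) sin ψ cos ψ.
RHS = (sin ψ/cos ψ + cos ψ/sin ψ) sin ψ cos ψ = ((sin²ψ + cos²ψ)/(sin ψ cos ψ)) · sin ψ cos ψ = sin²ψ + cos²ψ = 1 = LHS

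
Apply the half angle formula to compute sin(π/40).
sin(π/40) = √((1 - cos π/20)/2) = 0.07846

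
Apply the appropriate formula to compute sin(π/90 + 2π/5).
sin(π/90 + 2π/5) = sin π/90 cos 2π/5 + cos π/90 sin 2π/5 = 0.9613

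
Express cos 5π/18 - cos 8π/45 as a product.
cos 5π/18 - cos 8π/45 = -2 sin(41π/180) sin(π/20)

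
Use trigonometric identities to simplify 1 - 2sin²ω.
1 - 2sin²ω = cos(2ω) (using Double angle)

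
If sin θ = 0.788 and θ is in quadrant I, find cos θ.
cos θ = 0.6157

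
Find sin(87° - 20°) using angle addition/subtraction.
sin(87° - 20°) = sin 87° cos 20° - cos 87° sin 20° = 0.9205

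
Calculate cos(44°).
cos(44°) = 0.7193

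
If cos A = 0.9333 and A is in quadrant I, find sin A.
sin A = 0.3591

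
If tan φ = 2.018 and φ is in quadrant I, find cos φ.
cos φ = 0.444 (using tan²φ + 1 = sec²φ)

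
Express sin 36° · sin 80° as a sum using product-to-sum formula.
sin 36° sin 80° = (1/2)[cos(36°-80°) - cos(36°+80°)]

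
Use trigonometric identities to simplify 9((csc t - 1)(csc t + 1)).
9((csc t - 1)(csc t + 1)) = 9(cot²t) (using Diff. of squares)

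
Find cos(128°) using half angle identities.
cos(128°) = -√((1 + cos 256°)/2) = -0.6157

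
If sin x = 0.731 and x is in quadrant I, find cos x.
cos x = 0.6824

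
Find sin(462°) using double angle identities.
sin(462°) = 2 sin 231° cos 231° = 0.9781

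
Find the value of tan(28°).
tan(28°) = 0.5317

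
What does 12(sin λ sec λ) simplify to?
12(sin λ sec λ) = 12(tan λ) (using Reciprocal + quotient)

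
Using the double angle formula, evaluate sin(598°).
sin(598°) = 2 sin 299° cos 299° = -0.848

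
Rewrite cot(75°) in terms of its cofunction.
cot(75°) = tan(90° - 75°) = tan(15°)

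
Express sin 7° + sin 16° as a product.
sin 7° + sin 16° = 2 sin(11.5°) cos(-4.5°)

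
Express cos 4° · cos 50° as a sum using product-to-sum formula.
cos 4° cos 50° = (1/2)[cos(4°-50°) + cos(4°+50°)]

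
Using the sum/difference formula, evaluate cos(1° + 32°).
cos(1° + 32°) = cos 1° cos 32° - sin 1° sin 32° = 0.8387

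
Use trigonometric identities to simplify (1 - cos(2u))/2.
(1 - cos(2u))/2 = sin²u (using Power reduction)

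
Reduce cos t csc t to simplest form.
cos t csc t = cot t (using Reciprocal + quotient)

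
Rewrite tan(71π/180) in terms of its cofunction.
tan(71π/180) = cot(π/2 - 71π/180) = cot(19π/180)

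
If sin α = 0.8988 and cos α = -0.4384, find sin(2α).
sin(2α) = 2 sin α cos α = -0.7881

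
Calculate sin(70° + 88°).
sin(70° + 88°) = sin 70° cos 88° + cos 70° sin 88° = 0.3746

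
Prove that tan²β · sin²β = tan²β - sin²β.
RHS = sin²β/cos²β - sin²β = sin²β(1/cos²β - 1) = sin²β · (1 - cos²β)/cos²β = sin²β · sin²β/cos²β = sin²β · tan²β = LHS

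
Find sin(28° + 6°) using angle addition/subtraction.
sin(28° + 6°) = sin 28° cos 6° + cos 28° sin 6° = 0.5592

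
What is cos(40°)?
cos(40°) = 0.766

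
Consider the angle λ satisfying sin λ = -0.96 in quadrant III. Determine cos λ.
cos λ = ±√(1 - sin²λ) = -0.28 (negative in QIII)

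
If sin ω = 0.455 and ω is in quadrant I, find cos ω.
cos ω = 0.8905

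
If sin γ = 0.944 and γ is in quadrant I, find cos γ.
cos γ = 0.3299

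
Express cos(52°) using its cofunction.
cos(52°) = sin(90° - 52°) = sin(38°)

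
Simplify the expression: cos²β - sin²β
cos²β - sin²β = cos(2β) (using Double angle)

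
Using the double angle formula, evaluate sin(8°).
sin(8°) = 2 sin 4° cos 4° = 0.1392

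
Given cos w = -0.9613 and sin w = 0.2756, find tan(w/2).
tan(w/2) = sin w / (1 + cos w) = 7.121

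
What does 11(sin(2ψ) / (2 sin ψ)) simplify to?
11(sin(2ψ) / (2 sin ψ)) = 11(cos ψ) (using Double angle)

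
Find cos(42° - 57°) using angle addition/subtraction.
cos(42° - 57°) = cos 42° cos 57° + sin 42° sin 57° = (√6+√2)/4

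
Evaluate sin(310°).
sin(310°) = -0.766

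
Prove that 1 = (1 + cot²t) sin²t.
RHS = csc²t · sin²t = (1/sin²t) · sin²t = 1 = LHS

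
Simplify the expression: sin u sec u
sin u sec u = tan u (using Reciprocal + quotient)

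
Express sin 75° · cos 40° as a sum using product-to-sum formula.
sin 75° cos 40° = (1/2)[sin(75°+40°) + sin(75°-40°)]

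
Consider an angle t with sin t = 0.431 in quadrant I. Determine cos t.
cos t = √(1 - sin²t) = 0.9024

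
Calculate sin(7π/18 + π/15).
sin(7π/18 + π/15) = sin 7π/18 cos π/15 + cos 7π/18 sin π/15 = 0.9903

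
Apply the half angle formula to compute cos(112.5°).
cos(112.5°) = -√((1 + cos 225°)/2) = -0.3827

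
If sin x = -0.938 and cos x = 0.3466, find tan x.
tan x = sin x / cos x = -2.706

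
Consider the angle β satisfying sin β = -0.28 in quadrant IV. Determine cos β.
cos β = √(1 - sin²β) = 0.96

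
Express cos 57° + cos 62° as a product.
cos 57° + cos 62° = 2 cos(59.5°) cos(-2.5°)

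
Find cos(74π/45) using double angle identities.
cos(74π/45) = cos²37π/45 - sin²37π/45 = 0.4384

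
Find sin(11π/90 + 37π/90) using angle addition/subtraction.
sin(11π/90 + 37π/90) = sin 11π/90 cos 37π/90 + cos 11π/90 sin 37π/90 = 0.9945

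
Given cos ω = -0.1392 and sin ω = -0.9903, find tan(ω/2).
tan(ω/2) = sin ω / (1 + cos ω) = -1.15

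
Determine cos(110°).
cos(110°) = -0.342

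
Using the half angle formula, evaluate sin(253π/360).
sin(253π/360) = √((1 - cos 253π/180)/2) = 0.8039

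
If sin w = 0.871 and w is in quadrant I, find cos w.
cos w = 0.4913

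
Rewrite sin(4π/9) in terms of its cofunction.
sin(4π/9) = cos(π/2 - 4π/9) = cos(π/18)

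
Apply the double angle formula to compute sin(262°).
sin(262°) = 2 sin 131° cos 131° = -0.9903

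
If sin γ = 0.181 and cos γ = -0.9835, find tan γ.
tan γ = sin γ / cos γ = -0.184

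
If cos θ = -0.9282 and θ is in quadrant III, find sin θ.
sin θ = -0.3721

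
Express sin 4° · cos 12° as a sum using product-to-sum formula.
sin 4° cos 12° = (1/2)[sin(4°+12°) + sin(4°-12°)]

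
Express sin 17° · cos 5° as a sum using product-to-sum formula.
sin 17° cos 5° = (1/2)[sin(17°+5°) + sin(17°-5°)]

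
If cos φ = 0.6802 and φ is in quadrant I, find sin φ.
sin φ = 0.733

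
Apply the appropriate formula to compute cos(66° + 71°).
cos(66° + 71°) = cos 66° cos 71° - sin 66° sin 71° = -0.7314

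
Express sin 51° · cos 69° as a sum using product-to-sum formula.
sin 51° cos 69° = (1/2)[sin(51°+69°) + sin(51°-69°)]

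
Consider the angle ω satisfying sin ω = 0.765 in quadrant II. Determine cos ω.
cos ω = ±√(1 - sin²ω) = -0.644 (negative in QII)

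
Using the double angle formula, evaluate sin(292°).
sin(292°) = 2 sin 146° cos 146° = -0.9272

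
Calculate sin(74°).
sin(74°) = 0.9613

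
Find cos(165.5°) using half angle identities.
cos(165.5°) = -√((1 + cos 331°)/2) = -0.9681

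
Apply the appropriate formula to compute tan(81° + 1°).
tan(81° + 1°) = (tan 81° + tan 1°)/(1 - tan 81° tan 1°) = 7.115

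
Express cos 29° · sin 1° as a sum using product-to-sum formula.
cos 29° sin 1° = (1/2)[sin(29°+1°) - sin(29°-1°)]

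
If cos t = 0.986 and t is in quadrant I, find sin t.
sin t = 0.1667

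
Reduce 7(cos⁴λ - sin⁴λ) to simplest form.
7(cos⁴λ - sin⁴λ) = 7(cos(2λ)) (using Factoring + double angle)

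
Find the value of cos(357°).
cos(357°) = 0.9986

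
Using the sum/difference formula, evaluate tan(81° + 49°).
tan(81° + 49°) = (tan 81° + tan 49°)/(1 - tan 81° tan 49°) = -1.192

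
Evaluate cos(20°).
cos(20°) = 0.9397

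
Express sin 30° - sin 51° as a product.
sin 30° - sin 51° = 2 cos(40.5°) sin(-10.5°)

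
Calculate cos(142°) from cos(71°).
cos(142°) = cos²71° - sin²71° = -0.788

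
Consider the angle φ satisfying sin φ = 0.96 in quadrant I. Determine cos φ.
cos φ = √(1 - sin²φ) = 0.28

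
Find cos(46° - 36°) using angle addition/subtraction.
cos(46° - 36°) = cos 46° cos 36° + sin 46° sin 36° = 0.9848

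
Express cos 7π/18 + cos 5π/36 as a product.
cos 7π/18 + cos 5π/36 = 2 cos(19π/72) cos(π/8)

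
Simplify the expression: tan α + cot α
tan α + cot α = sec α csc α (using Quotient identities)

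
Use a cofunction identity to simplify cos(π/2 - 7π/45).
cos(π/2 - 7π/45) = sin(7π/45)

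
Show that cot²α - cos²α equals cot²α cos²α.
LHS = cos²α/sin²α - cos²α = cos²α(1/sin²α - 1) = cos²α · (1 - sin²α)/sin²α = cos²α · cos²α/sin²α = cos²α · cot²α = RHS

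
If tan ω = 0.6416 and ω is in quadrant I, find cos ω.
cos ω = 0.8417 (using tan²ω + 1 = sec²ω)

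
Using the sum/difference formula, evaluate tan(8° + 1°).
tan(8° + 1°) = (tan 8° + tan 1°)/(1 - tan 8° tan 1°) = 0.1584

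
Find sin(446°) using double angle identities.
sin(446°) = 2 sin 223° cos 223° = 0.9976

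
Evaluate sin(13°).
sin(13°) = 0.225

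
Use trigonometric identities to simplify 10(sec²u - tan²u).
10(sec²u - tan²u) = 10 (using Pythagorean identity)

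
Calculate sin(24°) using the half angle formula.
sin(24°) = √((1 - cos 48°)/2) = 0.4067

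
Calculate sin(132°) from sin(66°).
sin(132°) = 2 sin 66° cos 66° = 0.7431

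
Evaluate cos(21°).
cos(21°) = 0.9336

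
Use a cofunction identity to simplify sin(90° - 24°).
sin(90° - 24°) = cos(24°)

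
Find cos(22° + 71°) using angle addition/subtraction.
cos(22° + 71°) = cos 22° cos 71° - sin 22° sin 71° = -0.05234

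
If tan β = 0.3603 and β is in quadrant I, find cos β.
cos β = 0.9408 (using tan²β + 1 = sec²β)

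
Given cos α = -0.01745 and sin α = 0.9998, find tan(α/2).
tan(α/2) = sin α / (1 + cos α) = 1.018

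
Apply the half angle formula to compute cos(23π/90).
cos(23π/90) = √((1 + cos 23π/45)/2) = 0.6947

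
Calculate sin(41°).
sin(41°) = 0.6561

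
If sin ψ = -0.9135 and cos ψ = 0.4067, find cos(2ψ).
cos(2ψ) = cos²ψ - sin²ψ = -0.6691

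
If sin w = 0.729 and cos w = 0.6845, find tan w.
tan w = sin w / cos w = 1.065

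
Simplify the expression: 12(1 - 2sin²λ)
12(1 - 2sin²λ) = 12(cos(2λ)) (using Double angle)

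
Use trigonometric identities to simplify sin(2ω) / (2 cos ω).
sin(2ω) / (2 cos ω) = sin ω (using Double angle)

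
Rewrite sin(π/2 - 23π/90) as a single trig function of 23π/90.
sin(π/2 - 23π/90) = cos(23π/90)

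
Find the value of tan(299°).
tan(299°) = -1.804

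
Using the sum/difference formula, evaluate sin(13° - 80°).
sin(13° - 80°) = sin 13° cos 80° - cos 13° sin 80° = -0.9205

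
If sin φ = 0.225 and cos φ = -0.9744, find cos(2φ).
cos(2φ) = cos²φ - sin²φ = 0.8988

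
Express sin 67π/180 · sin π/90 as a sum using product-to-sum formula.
sin 67π/180 sin π/90 = (1/2)[cos(67π/180-π/90) - cos(67π/180+π/90)]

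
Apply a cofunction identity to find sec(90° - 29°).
sec(90° - 29°) = csc(29°) = 2.063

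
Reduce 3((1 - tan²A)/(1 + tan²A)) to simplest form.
3((1 - tan²A)/(1 + tan²A)) = 3(cos(2A)) (using Double angle)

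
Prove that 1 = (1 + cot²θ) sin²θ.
RHS = csc²θ · sin²θ = (1/sin²θ) · sin²θ = 1 = LHS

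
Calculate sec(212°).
sec(212°) = -1.179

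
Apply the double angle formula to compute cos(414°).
cos(414°) = cos²207° - sin²207° = 0.5878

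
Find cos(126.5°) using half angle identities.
cos(126.5°) = -√((1 + cos 253°)/2) = -0.5948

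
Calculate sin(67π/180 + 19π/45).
sin(67π/180 + 19π/45) = sin 67π/180 cos 19π/45 + cos 67π/180 sin 19π/45 = 0.6018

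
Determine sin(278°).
sin(278°) = -0.9903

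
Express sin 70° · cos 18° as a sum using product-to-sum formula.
sin 70° cos 18° = (1/2)[sin(70°+18°) + sin(70°-18°)]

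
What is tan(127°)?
tan(127°) = -1.327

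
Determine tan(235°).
tan(235°) = 1.428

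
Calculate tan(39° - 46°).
tan(39° - 46°) = (tan 39° - tan 46°)/(1 + tan 39° tan 46°) = -0.1228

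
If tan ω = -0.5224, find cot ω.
cot ω = 1/tan ω = -1.914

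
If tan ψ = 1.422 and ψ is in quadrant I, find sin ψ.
sin ψ = 0.818 (using tan²ψ + 1 = sec²ψ)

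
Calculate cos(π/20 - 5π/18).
cos(π/20 - 5π/18) = cos π/20 cos 5π/18 + sin π/20 sin 5π/18 = 0.7547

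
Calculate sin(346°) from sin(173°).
sin(346°) = 2 sin 173° cos 173° = -0.2419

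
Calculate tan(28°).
tan(28°) = 0.5317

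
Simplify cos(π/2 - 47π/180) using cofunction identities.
cos(π/2 - 47π/180) = sin(47π/180)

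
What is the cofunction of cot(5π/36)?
cot(5π/36) = tan(π/2 - 5π/36) = tan(13π/36)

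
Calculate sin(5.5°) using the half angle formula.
sin(5.5°) = √((1 - cos 11°)/2) = 0.09585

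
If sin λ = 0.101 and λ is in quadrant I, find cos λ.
cos λ = 0.9949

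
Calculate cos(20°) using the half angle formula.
cos(20°) = √((1 + cos 40°)/2) = 0.9397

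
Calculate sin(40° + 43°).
sin(40° + 43°) = sin 40° cos 43° + cos 40° sin 43° = 0.9925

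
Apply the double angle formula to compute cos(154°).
cos(154°) = 2cos²77° - 1 = -0.8988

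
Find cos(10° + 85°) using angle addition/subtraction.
cos(10° + 85°) = cos 10° cos 85° - sin 10° sin 85° = -0.08716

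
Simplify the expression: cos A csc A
cos A csc A = cot A (using Reciprocal + quotient)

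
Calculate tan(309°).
tan(309°) = -1.235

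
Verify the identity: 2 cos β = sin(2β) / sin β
RHS = 2 sin β cos β / sin β = 2 cos β = LHS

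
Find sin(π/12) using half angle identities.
sin(π/12) = √((1 - cos π/6)/2) = (√6-√2)/4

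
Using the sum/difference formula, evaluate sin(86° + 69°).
sin(86° + 69°) = sin 86° cos 69° + cos 86° sin 69° = 0.4226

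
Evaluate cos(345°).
cos(345°) = (√6+√2)/4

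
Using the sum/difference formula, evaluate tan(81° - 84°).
tan(81° - 84°) = (tan 81° - tan 84°)/(1 + tan 81° tan 84°) = -0.05241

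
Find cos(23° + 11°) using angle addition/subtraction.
cos(23° + 11°) = cos 23° cos 11° - sin 23° sin 11° = 0.829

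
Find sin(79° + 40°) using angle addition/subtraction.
sin(79° + 40°) = sin 79° cos 40° + cos 79° sin 40° = 0.8746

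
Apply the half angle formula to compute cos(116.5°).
cos(116.5°) = -√((1 + cos 233°)/2) = -0.4462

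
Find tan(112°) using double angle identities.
tan(112°) = 2 tan 56° / (1 - tan²56°) = -2.475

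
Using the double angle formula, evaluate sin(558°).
sin(558°) = 2 sin 279° cos 279° = -0.309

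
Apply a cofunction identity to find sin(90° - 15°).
sin(90° - 15°) = cos(15°) = (√6+√2)/4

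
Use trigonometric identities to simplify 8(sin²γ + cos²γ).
8(sin²γ + cos²γ) = 8 (using Pythagorean identity)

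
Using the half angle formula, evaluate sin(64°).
sin(64°) = √((1 - cos 128°)/2) = 0.8988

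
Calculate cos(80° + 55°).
cos(80° + 55°) = cos 80° cos 55° - sin 80° sin 55° = -√2/2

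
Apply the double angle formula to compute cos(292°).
cos(292°) = cos²146° - sin²146° = 0.3746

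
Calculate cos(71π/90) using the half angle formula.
cos(71π/90) = -√((1 + cos 71π/45)/2) = -0.788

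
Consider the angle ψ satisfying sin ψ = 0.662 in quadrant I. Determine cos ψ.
cos ψ = √(1 - sin²ψ) = 0.7495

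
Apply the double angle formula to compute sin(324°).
sin(324°) = 2 sin 162° cos 162° = -0.5878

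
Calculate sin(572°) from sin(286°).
sin(572°) = 2 sin 286° cos 286° = -0.5299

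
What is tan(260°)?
tan(260°) = 5.671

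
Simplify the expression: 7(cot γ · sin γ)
7(cot γ · sin γ) = 7(cos γ) (using Quotient identity)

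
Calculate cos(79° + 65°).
cos(79° + 65°) = cos 79° cos 65° - sin 79° sin 65° = -0.809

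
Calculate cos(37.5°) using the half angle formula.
cos(37.5°) = √((1 + cos 75°)/2) = 0.7934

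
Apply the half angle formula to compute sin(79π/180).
sin(79π/180) = √((1 - cos 79π/90)/2) = 0.9816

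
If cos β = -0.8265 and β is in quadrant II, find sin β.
sin β = 0.5629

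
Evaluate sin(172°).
sin(172°) = 0.1392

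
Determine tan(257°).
tan(257°) = 4.331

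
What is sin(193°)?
sin(193°) = -0.225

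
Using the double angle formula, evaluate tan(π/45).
tan(π/45) = 2 tan π/90 / (1 - tan²π/90) = 0.06993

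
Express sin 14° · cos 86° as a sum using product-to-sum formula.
sin 14° cos 86° = (1/2)[sin(14°+86°) + sin(14°-86°)]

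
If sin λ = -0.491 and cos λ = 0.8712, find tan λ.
tan λ = sin λ / cos λ = -0.5636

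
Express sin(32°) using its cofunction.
sin(32°) = cos(90° - 32°) = cos(58°)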